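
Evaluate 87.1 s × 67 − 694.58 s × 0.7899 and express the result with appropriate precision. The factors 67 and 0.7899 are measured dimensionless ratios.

5.3 × 10^3 s

87.1 × 67 = 5835.7 → 5.8 × 10^3 s (2 s.f., last digit at the 10^2 place).
694.58 × 0.7899 = 548.648742 → 548.6 s (4 s.f., last digit at the 10^-1 place).
Difference: 5287.051258 s; keep the coarser place, 10^2.
Result: 5.3 × 10^3 s.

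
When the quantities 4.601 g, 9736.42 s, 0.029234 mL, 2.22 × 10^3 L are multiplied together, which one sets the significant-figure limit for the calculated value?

2.22 × 10^3 L

4.601 g → 4 s.f.; 9736.42 s → 6 s.f.; 0.029234 mL → 5 s.f.; 2.22 × 10^3 L → 3 s.f.
The fewest is 3 significant figures, from 2.22 × 10^3 L.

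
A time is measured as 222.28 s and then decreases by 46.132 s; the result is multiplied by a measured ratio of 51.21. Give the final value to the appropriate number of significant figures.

9.021 × 10³ s

222.28 s − 46.132 s = 176.148 s; the difference is limited to 2 decimal places (5 s.f.).
Carrying full precision, 176.148 × 51.21 = 9020.53908 s; 51.21 has 4 s.f., so the result keeps min(5, 4) = 4 s.f.
Rounded to 4 significant figures: 9.021 × 10³ s.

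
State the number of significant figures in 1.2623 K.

1.2623: every digit is nonzero and significant.

5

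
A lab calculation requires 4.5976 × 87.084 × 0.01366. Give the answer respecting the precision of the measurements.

4.5976 × 87.084 × 0.01366 = 5.46915526214…
Multiplication/division keeps the fewest significant figures: 4.5976 → 5 s.f., 87.084 → 5 s.f., 0.01366 → 4 s.f.; limit is 4.
Rounded to 4 significant figures: 5.469.

5.469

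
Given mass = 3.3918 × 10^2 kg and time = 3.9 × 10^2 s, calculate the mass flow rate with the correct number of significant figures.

mass flow rate = 3.3918 × 10^2 kg ÷ 3.9 × 10^2 s = 0.869692307692… kg/s.
3.3918 × 10^2 has 5 significant figures; 3.9 × 10^2 has 2.
Division/multiplication keeps the fewest: 2 significant figures.
Rounded: 0.87 kg/s.

0.87 kg/s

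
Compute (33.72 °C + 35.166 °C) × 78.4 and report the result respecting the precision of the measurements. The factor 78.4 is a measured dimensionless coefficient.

33.72 °C + 35.166 °C = 68.886 °C; the sum is limited to 2 decimal places (4 s.f.).
Carrying full precision, 68.886 × 78.4 = 5400.6624 °C; 78.4 has 3 s.f., so the result keeps min(4, 3) = 3 s.f.
Rounded to 3 significant figures: 5.40 × 10³ °C.

5.40 × 10³ °C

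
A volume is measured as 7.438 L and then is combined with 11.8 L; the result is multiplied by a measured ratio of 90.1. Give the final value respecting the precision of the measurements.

7.438 L + 11.8 L = 19.238 L; the sum is limited to 1 decimal place (3 s.f.).
Carrying full precision, 19.238 × 90.1 = 1733.3438 L; 90.1 has 3 s.f., so the result keeps min(3, 3) = 3 s.f.
Rounded to 3 significant figures: 1.73 × 10^3 L.

1.73 × 10^3 L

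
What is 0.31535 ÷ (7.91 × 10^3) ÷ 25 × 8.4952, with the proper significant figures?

0.31535 ÷ (7.91 × 10^3) ÷ 25 × 8.4952 = 0.0000135472127434…
Multiplication/division keeps the fewest significant figures: 0.31535 → 5 s.f., 7.91 × 10^3 → 3 s.f., 25 → 2 s.f., 8.4952 → 5 s.f.; limit is 2.
Rounded to 2 significant figures: 1.4 × 10^-5.

1.4 × 10^-5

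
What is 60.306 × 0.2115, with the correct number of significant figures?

12.75

60.306 × 0.2115 = 12.754719
Multiplication/division keeps the fewest significant figures: 60.306 → 5 s.f., 0.2115 → 4 s.f.; limit is 4.
Rounded to 4 significant figures: 12.75.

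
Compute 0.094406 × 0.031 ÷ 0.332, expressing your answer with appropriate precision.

0.094406 × 0.031 ÷ 0.332 = 0.00881501807229…
Multiplication/division keeps the fewest significant figures: 0.094406 → 5 s.f., 0.031 → 2 s.f., 0.332 → 3 s.f.; limit is 2.
Rounded to 2 significant figures: 0.0088.

0.0088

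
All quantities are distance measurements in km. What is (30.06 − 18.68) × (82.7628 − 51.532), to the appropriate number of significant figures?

355.4 km²

30.06 − 18.68 = 11.38, limited to 2 d.p. → 4 s.f.; 82.7628 − 51.532 = 31.2308, limited to 3 d.p. → 5 s.f.
Carrying full precision, 11.38 × 31.2308 = 355.406504; keep min(4, 5) = 4 s.f.
Rounded to 4 significant figures: 355.4 km².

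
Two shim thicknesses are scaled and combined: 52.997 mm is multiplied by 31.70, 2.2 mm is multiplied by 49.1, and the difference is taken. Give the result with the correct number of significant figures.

1.57 × 10^3 mm

52.997 × 31.70 = 1680.0049 → 1.680 × 10^3 mm (4 s.f., last digit at the 10^0 place).
2.2 × 49.1 = 108.02 → 1.1 × 10^2 mm (2 s.f., last digit at the 10^1 place).
Difference: 1571.9849 mm; keep the coarser place, 10^1.
Result: 1.57 × 10^3 mm.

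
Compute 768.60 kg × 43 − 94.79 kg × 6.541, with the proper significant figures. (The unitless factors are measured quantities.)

3.2 × 10⁴ kg

768.60 × 43 = 33049.8 → 3.3 × 10⁴ kg (2 s.f., last digit at the 10^3 place).
94.79 × 6.541 = 620.02139 → 620.0 kg (4 s.f., last digit at the 10^-1 place).
Difference: 32429.77861 kg; keep the coarser place, 10^3.
Result: 3.2 × 10⁴ kg.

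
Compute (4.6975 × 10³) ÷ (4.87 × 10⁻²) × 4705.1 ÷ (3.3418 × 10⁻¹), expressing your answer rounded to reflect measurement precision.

1.36 × 10⁹

(4.6975 × 10³) ÷ (4.87 × 10⁻²) × 4705.1 ÷ (3.3418 × 10⁻¹) = 1.35808274396 × 10^9…
Multiplication/division keeps the fewest significant figures: 4.6975 × 10³ → 5 s.f., 4.87 × 10⁻² → 3 s.f., 4705.1 → 5 s.f., 3.3418 × 10⁻¹ → 5 s.f.; limit is 3.
Rounded to 3 significant figures: 1.36 × 10⁹.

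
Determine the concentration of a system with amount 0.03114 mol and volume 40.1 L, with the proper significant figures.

concentration = 0.03114 mol ÷ 40.1 L = 0.000776558603491… mol/L.
0.03114 has 4 significant figures; 40.1 has 3.
Division/multiplication keeps the fewest: 3 significant figures.
Rounded: 7.77 × 10^-4 mol/L.

7.77 × 10^-4 mol/L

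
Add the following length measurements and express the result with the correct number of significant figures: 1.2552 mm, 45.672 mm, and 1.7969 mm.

1.2552 mm + 45.672 mm + 1.7969 mm = 48.7241 mm.
Addition/subtraction keeps the fewest decimal places: 1.2552 → 4 decimal places, 45.672 → 3 decimal places, 1.7969 → 4 decimal places; limit is 3.
Rounded to 3 decimal places: 48.724 mm.

48.724 mm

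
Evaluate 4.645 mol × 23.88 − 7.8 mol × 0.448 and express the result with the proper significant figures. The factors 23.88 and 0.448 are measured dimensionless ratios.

107.4 mol

4.645 × 23.88 = 110.9226 → 110.9 mol (4 s.f., last digit at the 10^-1 place).
7.8 × 0.448 = 3.4944 → 3.5 mol (2 s.f., last digit at the 10^-1 place).
Difference: 107.4282 mol; keep the coarser place, 10^-1.
Result: 107.4 mol.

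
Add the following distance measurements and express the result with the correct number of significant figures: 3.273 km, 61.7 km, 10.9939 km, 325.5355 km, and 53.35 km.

454.9 km

3.273 km + 61.7 km + 10.9939 km + 325.5355 km + 53.35 km = 454.8524 km.
Addition/subtraction keeps the fewest decimal places: 3.273 → 3 decimal places, 61.7 → 1 decimal place, 10.9939 → 4 decimal places, 325.5355 → 4 decimal places, 53.35 → 2 decimal places; limit is 1.
Rounded to 1 decimal place: 454.9 km.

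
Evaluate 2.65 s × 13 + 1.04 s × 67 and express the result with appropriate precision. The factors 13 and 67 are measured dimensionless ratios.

2.65 × 13 = 34.45 → 34 s (2 s.f., last digit at the 10^0 place).
1.04 × 67 = 69.68 → 7.0 × 10^1 s (2 s.f., last digit at the 10^0 place).
Sum: 104.13 s; keep the coarser place, 10^0.
Result: 104 s.

104 s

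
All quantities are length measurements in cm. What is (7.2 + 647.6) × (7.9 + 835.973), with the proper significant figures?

5.526 × 10^5 cm²

7.2 + 647.6 = 654.8, limited to 1 d.p. → 4 s.f.; 7.9 + 835.973 = 843.873, limited to 1 d.p. → 4 s.f.
Carrying full precision, 654.8 × 843.873 = 552568.0404; keep min(4, 4) = 4 s.f.
Rounded to 4 significant figures: 5.526 × 10^5 cm².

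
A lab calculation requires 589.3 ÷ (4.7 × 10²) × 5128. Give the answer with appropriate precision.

6.4 × 10³

589.3 ÷ (4.7 × 10²) × 5128 = 6429.63914894…
Multiplication/division keeps the fewest significant figures: 589.3 → 4 s.f., 4.7 × 10² → 2 s.f., 5128 → 4 s.f.; limit is 2.
Rounded to 2 significant figures: 6.4 × 10³.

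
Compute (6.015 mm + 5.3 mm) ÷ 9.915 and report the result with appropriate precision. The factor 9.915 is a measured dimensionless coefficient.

1.14 mm

6.015 mm + 5.3 mm = 11.315 mm; the sum is limited to 1 decimal place (3 s.f.).
Carrying full precision, 11.315 ÷ 9.915 = 1.14120020171… mm; 9.915 has 4 s.f., so the result keeps min(3, 4) = 3 s.f.
Rounded to 3 significant figures: 1.14 mm.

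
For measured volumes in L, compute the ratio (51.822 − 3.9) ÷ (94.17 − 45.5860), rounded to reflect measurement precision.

0.986

51.822 − 3.9 = 47.922, limited to 1 d.p. → 3 s.f.; 94.17 − 45.5860 = 48.5840, limited to 2 d.p. → 4 s.f.
Carrying full precision, 47.922 ÷ 48.5840 = 0.986374114935…; keep min(3, 4) = 3 s.f.
Rounded to 3 significant figures: 0.986.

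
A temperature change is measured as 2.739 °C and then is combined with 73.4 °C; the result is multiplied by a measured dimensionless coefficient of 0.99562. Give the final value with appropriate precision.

2.739 °C + 73.4 °C = 76.139 °C; the sum is limited to 1 decimal place (3 s.f.).
Carrying full precision, 76.139 × 0.99562 = 75.80551118 °C; 0.99562 has 5 s.f., so the result keeps min(3, 5) = 3 s.f.
Rounded to 3 significant figures: 75.8 °C.

75.8 °C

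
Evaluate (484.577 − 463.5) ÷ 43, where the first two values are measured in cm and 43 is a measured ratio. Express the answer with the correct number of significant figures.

484.577 cm − 463.5 cm = 21.077 cm; the difference is limited to 1 decimal place (3 s.f.).
Carrying full precision, 21.077 ÷ 43 = 0.490162790698… cm; 43 has 2 s.f., so the result keeps min(3, 2) = 2 s.f.
Rounded to 2 significant figures: 0.49 cm.

0.49 cm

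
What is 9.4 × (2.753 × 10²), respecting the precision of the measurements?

9.4 × (2.753 × 10²) = 2587.82
Multiplication/division keeps the fewest significant figures: 9.4 → 2 s.f., 2.753 × 10² → 4 s.f.; limit is 2.
Rounded to 2 significant figures: 2.6 × 10³.

2.6 × 10³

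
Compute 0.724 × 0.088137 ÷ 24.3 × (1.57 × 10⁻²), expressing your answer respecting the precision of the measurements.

0.724 × 0.088137 ÷ 24.3 × (1.57 × 10⁻²) = 0.0000412278045926…
Multiplication/division keeps the fewest significant figures: 0.724 → 3 s.f., 0.088137 → 5 s.f., 24.3 → 3 s.f., 1.57 × 10⁻² → 3 s.f.; limit is 3.
Rounded to 3 significant figures: 4.12 × 10⁻⁵.

4.12 × 10⁻⁵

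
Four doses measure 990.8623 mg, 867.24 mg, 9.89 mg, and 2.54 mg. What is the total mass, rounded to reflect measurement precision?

990.8623 mg + 867.24 mg + 9.89 mg + 2.54 mg = 1870.5323 mg.
Addition/subtraction keeps the fewest decimal places: 990.8623 → 4 decimal places, 867.24 → 2 decimal places, 9.89 → 2 decimal places, 2.54 → 2 decimal places; limit is 2.
Rounded to 2 decimal places: 1870.53 mg.

1870.53 mg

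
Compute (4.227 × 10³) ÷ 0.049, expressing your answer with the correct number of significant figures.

8.6 × 10⁴

(4.227 × 10³) ÷ 0.049 = 86265.3061224…
Multiplication/division keeps the fewest significant figures: 4.227 × 10³ → 4 s.f., 0.049 → 2 s.f.; limit is 2.
Rounded to 2 significant figures: 8.6 × 10⁴.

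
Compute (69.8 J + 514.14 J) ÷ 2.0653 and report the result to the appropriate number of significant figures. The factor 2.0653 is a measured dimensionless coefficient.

69.8 J + 514.14 J = 583.94 J; the sum is limited to 1 decimal place (4 s.f.).
Carrying full precision, 583.94 ÷ 2.0653 = 282.738585193… J; 2.0653 has 5 s.f., so the result keeps min(4, 5) = 4 s.f.
Rounded to 4 significant figures: 282.7 J.

282.7 J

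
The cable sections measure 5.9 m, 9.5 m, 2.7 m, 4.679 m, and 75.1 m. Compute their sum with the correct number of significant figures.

5.9 m + 9.5 m + 2.7 m + 4.679 m + 75.1 m = 97.879 m.
Addition/subtraction keeps the fewest decimal places: 5.9 → 1 decimal place, 9.5 → 1 decimal place, 2.7 → 1 decimal place, 4.679 → 3 decimal places, 75.1 → 1 decimal place; limit is 1.
Rounded to 1 decimal place: 97.9 m.

97.9 m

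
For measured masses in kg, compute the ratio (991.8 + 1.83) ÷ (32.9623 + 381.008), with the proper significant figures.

991.8 + 1.83 = 993.63, limited to 1 d.p. → 4 s.f.; 32.9623 + 381.008 = 413.9703, limited to 3 d.p. → 6 s.f.
Carrying full precision, 993.63 ÷ 413.9703 = 2.40024465523…; keep min(4, 6) = 4 s.f.
Rounded to 4 significant figures: 2.400.

2.400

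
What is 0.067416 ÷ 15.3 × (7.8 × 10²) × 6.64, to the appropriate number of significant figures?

0.067416 ÷ 15.3 × (7.8 × 10²) × 6.64 = 22.8209769412…
Multiplication/division keeps the fewest significant figures: 0.067416 → 5 s.f., 15.3 → 3 s.f., 7.8 × 10² → 2 s.f., 6.64 → 3 s.f.; limit is 2.
Rounded to 2 significant figures: 23.

23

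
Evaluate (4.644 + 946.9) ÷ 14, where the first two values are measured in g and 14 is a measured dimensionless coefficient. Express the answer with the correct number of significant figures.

4.644 g + 946.9 g = 951.544 g; the sum is limited to 1 decimal place (4 s.f.).
Carrying full precision, 951.544 ÷ 14 = 67.9674285714… g; 14 has 2 s.f., so the result keeps min(4, 2) = 2 s.f.
Rounded to 2 significant figures: 68 g.

68 g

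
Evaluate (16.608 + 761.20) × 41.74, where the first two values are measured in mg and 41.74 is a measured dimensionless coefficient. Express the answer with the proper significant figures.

16.608 mg + 761.20 mg = 777.808 mg; the sum is limited to 2 decimal places (5 s.f.).
Carrying full precision, 777.808 × 41.74 = 32465.70592 mg; 41.74 has 4 s.f., so the result keeps min(5, 4) = 4 s.f.
Rounded to 4 significant figures: 3.247 × 10⁴ mg.

3.247 × 10⁴ mg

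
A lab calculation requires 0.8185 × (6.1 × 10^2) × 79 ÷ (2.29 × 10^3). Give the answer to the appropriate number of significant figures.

17

0.8185 × (6.1 × 10^2) × 79 ÷ (2.29 × 10^3) = 17.2242423581…
Multiplication/division keeps the fewest significant figures: 0.8185 → 4 s.f., 6.1 × 10^2 → 2 s.f., 79 → 2 s.f., 2.29 × 10^3 → 3 s.f.; limit is 2.
Rounded to 2 significant figures: 17.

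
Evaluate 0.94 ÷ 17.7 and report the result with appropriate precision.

0.94 ÷ 17.7 = 0.0531073446328…
Multiplication/division keeps the fewest significant figures: 0.94 → 2 s.f., 17.7 → 3 s.f.; limit is 2.
Rounded to 2 significant figures: 0.053.

0.053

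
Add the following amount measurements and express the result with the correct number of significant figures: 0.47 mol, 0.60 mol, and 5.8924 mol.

6.96 mol

0.47 mol + 0.60 mol + 5.8924 mol = 6.9624 mol.
Addition/subtraction keeps the fewest decimal places: 0.47 → 2 decimal places, 0.60 → 2 decimal places, 5.8924 → 4 decimal places; limit is 2.
Rounded to 2 decimal places: 6.96 mol.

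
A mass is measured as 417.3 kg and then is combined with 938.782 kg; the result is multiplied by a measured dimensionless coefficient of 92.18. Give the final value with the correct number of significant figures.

417.3 kg + 938.782 kg = 1356.082 kg; the sum is limited to 1 decimal place (5 s.f.).
Carrying full precision, 1356.082 × 92.18 = 125003.63876 kg; 92.18 has 4 s.f., so the result keeps min(5, 4) = 4 s.f.
Rounded to 4 significant figures: 1.250 × 10⁵ kg.

1.250 × 10⁵ kg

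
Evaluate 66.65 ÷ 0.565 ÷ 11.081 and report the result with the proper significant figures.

66.65 ÷ 0.565 ÷ 11.081 = 10.6456639085…
Multiplication/division keeps the fewest significant figures: 66.65 → 4 s.f., 0.565 → 3 s.f., 11.081 → 5 s.f.; limit is 3.
Rounded to 3 significant figures: 10.6.

10.6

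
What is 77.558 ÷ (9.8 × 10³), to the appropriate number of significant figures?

77.558 ÷ (9.8 × 10³) = 0.00791408163265…
Multiplication/division keeps the fewest significant figures: 77.558 → 5 s.f., 9.8 × 10³ → 2 s.f.; limit is 2.
Rounded to 2 significant figures: 0.0079.

0.0079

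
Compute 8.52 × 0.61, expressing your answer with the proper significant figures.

8.52 × 0.61 = 5.1972
Multiplication/division keeps the fewest significant figures: 8.52 → 3 s.f., 0.61 → 2 s.f.; limit is 2.
Rounded to 2 significant figures: 5.2.

5.2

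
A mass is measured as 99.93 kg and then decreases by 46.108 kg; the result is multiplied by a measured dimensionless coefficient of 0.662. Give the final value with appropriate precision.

35.6 kg

99.93 kg − 46.108 kg = 53.822 kg; the difference is limited to 2 decimal places (4 s.f.).
Carrying full precision, 53.822 × 0.662 = 35.630164 kg; 0.662 has 3 s.f., so the result keeps min(4, 3) = 3 s.f.
Rounded to 3 significant figures: 35.6 kg.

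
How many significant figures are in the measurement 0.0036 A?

2

0.0036: leading zeros are not significant.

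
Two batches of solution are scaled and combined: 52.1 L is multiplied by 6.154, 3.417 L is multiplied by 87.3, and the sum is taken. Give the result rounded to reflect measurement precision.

619 L

52.1 × 6.154 = 320.6234 → 321 L (3 s.f., last digit at the 10^0 place).
3.417 × 87.3 = 298.3041 → 2.98 × 10^2 L (3 s.f., last digit at the 10^0 place).
Sum: 618.9275 L; keep the coarser place, 10^0.
Result: 619 L.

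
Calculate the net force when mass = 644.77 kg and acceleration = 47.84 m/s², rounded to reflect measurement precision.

3.085 × 10^4 N

net force = 644.77 kg × 47.84 m/s² = 30845.7968 N.
644.77 has 5 significant figures; 47.84 has 4.
Division/multiplication keeps the fewest: 4 significant figures.
Rounded: 3.085 × 10^4 N.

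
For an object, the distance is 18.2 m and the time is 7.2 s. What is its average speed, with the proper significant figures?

average speed = 18.2 m ÷ 7.2 s = 2.52777777778… m/s.
18.2 has 3 significant figures; 7.2 has 2.
Division/multiplication keeps the fewest: 2 significant figures.
Rounded: 2.5 m/s.

2.5 m/s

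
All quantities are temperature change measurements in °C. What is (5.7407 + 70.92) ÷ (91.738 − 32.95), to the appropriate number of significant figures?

1.304

5.7407 + 70.92 = 76.6607, limited to 2 d.p. → 4 s.f.; 91.738 − 32.95 = 58.788, limited to 2 d.p. → 4 s.f.
Carrying full precision, 76.6607 ÷ 58.788 = 1.30401952779…; keep min(4, 4) = 4 s.f.
Rounded to 4 significant figures: 1.304.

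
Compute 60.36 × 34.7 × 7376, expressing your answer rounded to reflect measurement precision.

60.36 × 34.7 × 7376 = 15448972.992
Multiplication/division keeps the fewest significant figures: 60.36 → 4 s.f., 34.7 → 3 s.f., 7376 → 4 s.f.; limit is 3.
Rounded to 3 significant figures: 1.54 × 10^7.

1.54 × 10^7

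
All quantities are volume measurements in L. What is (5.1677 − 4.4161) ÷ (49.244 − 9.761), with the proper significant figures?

0.01904

5.1677 − 4.4161 = 0.7516, limited to 4 d.p. → 4 s.f.; 49.244 − 9.761 = 39.483, limited to 3 d.p. → 5 s.f.
Carrying full precision, 0.7516 ÷ 39.483 = 0.0190360408277…; keep min(4, 5) = 4 s.f.
Rounded to 4 significant figures: 0.01904.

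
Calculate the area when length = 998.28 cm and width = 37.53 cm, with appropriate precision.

3.747 × 10^4 cm²

area = 998.28 cm × 37.53 cm = 37465.4484 cm².
998.28 has 5 significant figures; 37.53 has 4.
Division/multiplication keeps the fewest: 4 significant figures.
Rounded: 3.747 × 10^4 cm².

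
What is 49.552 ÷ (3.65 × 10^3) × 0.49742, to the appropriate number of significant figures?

49.552 ÷ (3.65 × 10^3) × 0.49742 = 0.00675291940822…
Multiplication/division keeps the fewest significant figures: 49.552 → 5 s.f., 3.65 × 10^3 → 3 s.f., 0.49742 → 5 s.f.; limit is 3.
Rounded to 3 significant figures: 6.75 × 10^-3.

6.75 × 10^-3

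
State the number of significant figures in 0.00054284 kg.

0.00054284: leading zeros are not significant.

5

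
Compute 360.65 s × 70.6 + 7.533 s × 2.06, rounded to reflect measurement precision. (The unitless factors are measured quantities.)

2.55 × 10⁴ s

360.65 × 70.6 = 25461.89 → 2.55 × 10⁴ s (3 s.f., last digit at the 10^2 place).
7.533 × 2.06 = 15.51798 → 15.5 s (3 s.f., last digit at the 10^-1 place).
Sum: 25477.40798 s; keep the coarser place, 10^2.
Result: 2.55 × 10⁴ s.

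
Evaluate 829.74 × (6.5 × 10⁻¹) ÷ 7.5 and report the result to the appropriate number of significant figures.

72

829.74 × (6.5 × 10⁻¹) ÷ 7.5 = 71.9108
Multiplication/division keeps the fewest significant figures: 829.74 → 5 s.f., 6.5 × 10⁻¹ → 2 s.f., 7.5 → 2 s.f.; limit is 2.
Rounded to 2 significant figures: 72.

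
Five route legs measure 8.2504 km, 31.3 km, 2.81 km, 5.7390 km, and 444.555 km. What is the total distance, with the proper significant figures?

8.2504 km + 31.3 km + 2.81 km + 5.7390 km + 444.555 km = 492.6544 km.
Addition/subtraction keeps the fewest decimal places: 8.2504 → 4 decimal places, 31.3 → 1 decimal place, 2.81 → 2 decimal places, 5.7390 → 4 decimal places, 444.555 → 3 decimal places; limit is 1.
Rounded to 1 decimal place: 4.927 × 10^2 km.

4.927 × 10^2 km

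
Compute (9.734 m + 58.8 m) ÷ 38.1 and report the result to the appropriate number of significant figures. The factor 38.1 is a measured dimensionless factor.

1.80 m

9.734 m + 58.8 m = 68.534 m; the sum is limited to 1 decimal place (3 s.f.).
Carrying full precision, 68.534 ÷ 38.1 = 1.79879265092… m; 38.1 has 3 s.f., so the result keeps min(3, 3) = 3 s.f.
Rounded to 3 significant figures: 1.80 m.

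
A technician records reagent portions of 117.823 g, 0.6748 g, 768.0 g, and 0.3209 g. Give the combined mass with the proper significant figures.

8.868 × 10² g

117.823 g + 0.6748 g + 768.0 g + 0.3209 g = 886.8187 g.
Addition/subtraction keeps the fewest decimal places: 117.823 → 3 decimal places, 0.6748 → 4 decimal places, 768.0 → 1 decimal place, 0.3209 → 4 decimal places; limit is 1.
Rounded to 1 decimal place: 8.868 × 10² g.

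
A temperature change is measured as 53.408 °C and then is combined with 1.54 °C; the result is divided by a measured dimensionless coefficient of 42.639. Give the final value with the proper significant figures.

1.289 °C

53.408 °C + 1.54 °C = 54.948 °C; the sum is limited to 2 decimal places (4 s.f.).
Carrying full precision, 54.948 ÷ 42.639 = 1.28867937803… °C; 42.639 has 5 s.f., so the result keeps min(4, 5) = 4 s.f.
Rounded to 4 significant figures: 1.289 °C.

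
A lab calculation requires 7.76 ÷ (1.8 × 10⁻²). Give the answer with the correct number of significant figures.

7.76 ÷ (1.8 × 10⁻²) = 431.111111111…
Multiplication/division keeps the fewest significant figures: 7.76 → 3 s.f., 1.8 × 10⁻² → 2 s.f.; limit is 2.
Rounded to 2 significant figures: 4.3 × 10².

4.3 × 10²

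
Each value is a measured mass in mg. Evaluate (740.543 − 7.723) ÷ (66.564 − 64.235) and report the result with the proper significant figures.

740.543 − 7.723 = 732.820, limited to 3 d.p. → 6 s.f.; 66.564 − 64.235 = 2.329, limited to 3 d.p. → 4 s.f.
Carrying full precision, 732.820 ÷ 2.329 = 314.650064405…; keep min(6, 4) = 4 s.f.
Rounded to 4 significant figures: 314.7.

314.7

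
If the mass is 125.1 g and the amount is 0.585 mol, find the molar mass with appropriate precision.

214 g/mol

molar mass = 125.1 g ÷ 0.585 mol = 213.846153846… g/mol.
125.1 has 4 significant figures; 0.585 has 3.
Division/multiplication keeps the fewest: 3 significant figures.
Rounded: 214 g/mol.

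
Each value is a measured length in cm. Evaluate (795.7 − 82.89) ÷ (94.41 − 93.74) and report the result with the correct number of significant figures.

1.1 × 10³

795.7 − 82.89 = 712.81, limited to 1 d.p. → 4 s.f.; 94.41 − 93.74 = 0.67, limited to 2 d.p. → 2 s.f.
Carrying full precision, 712.81 ÷ 0.67 = 1063.89552239…; keep min(4, 2) = 2 s.f.
Rounded to 2 significant figures: 1.1 × 10³.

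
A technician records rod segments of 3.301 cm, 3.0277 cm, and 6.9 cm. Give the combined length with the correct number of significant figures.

3.301 cm + 3.0277 cm + 6.9 cm = 13.2287 cm.
Addition/subtraction keeps the fewest decimal places: 3.301 → 3 decimal places, 3.0277 → 4 decimal places, 6.9 → 1 decimal place; limit is 1.
Rounded to 1 decimal place: 13.2 cm.

13.2 cm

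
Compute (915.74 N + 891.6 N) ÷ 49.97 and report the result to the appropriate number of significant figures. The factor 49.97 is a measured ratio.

915.74 N + 891.6 N = 1807.34 N; the sum is limited to 1 decimal place (5 s.f.).
Carrying full precision, 1807.34 ÷ 49.97 = 36.1685011007… N; 49.97 has 4 s.f., so the result keeps min(5, 4) = 4 s.f.
Rounded to 4 significant figures: 36.17 N.

36.17 N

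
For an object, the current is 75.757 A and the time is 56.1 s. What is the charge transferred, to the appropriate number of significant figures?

charge transferred = 75.757 A × 56.1 s = 4249.9677 C.
75.757 has 5 significant figures; 56.1 has 3.
Division/multiplication keeps the fewest: 3 significant figures.
Rounded: 4.25 × 10³ C.

4.25 × 10³ C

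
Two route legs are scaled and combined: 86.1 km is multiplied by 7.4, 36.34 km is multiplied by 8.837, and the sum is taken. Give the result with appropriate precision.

9.6 × 10² km

86.1 × 7.4 = 637.14 → 6.4 × 10² km (2 s.f., last digit at the 10^1 place).
36.34 × 8.837 = 321.13658 → 321.1 km (4 s.f., last digit at the 10^-1 place).
Sum: 958.27658 km; keep the coarser place, 10^1.
Result: 9.6 × 10² km.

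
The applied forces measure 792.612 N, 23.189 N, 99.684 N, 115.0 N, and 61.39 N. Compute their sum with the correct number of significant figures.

792.612 N + 23.189 N + 99.684 N + 115.0 N + 61.39 N = 1091.875 N.
Addition/subtraction keeps the fewest decimal places: 792.612 → 3 decimal places, 23.189 → 3 decimal places, 99.684 → 3 decimal places, 115.0 → 1 decimal place, 61.39 → 2 decimal places; limit is 1.
Rounded to 1 decimal place: 1091.9 N.

1091.9 N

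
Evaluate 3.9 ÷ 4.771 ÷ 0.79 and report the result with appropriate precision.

1.0

3.9 ÷ 4.771 ÷ 0.79 = 1.03473252164…
Multiplication/division keeps the fewest significant figures: 3.9 → 2 s.f., 4.771 → 4 s.f., 0.79 → 2 s.f.; limit is 2.
Rounded to 2 significant figures: 1.0.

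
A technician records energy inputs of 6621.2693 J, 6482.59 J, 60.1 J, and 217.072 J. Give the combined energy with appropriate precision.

13381.0 J

6621.2693 J + 6482.59 J + 60.1 J + 217.072 J = 13381.0313 J.
Addition/subtraction keeps the fewest decimal places: 6621.2693 → 4 decimal places, 6482.59 → 2 decimal places, 60.1 → 1 decimal place, 217.072 → 3 decimal places; limit is 1.
Rounded to 1 decimal place: 13381.0 J.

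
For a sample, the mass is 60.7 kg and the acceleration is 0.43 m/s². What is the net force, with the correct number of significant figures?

26 N

net force = 60.7 kg × 0.43 m/s² = 26.101 N.
60.7 has 3 significant figures; 0.43 has 2.
Division/multiplication keeps the fewest: 2 significant figures.
Rounded: 26 N.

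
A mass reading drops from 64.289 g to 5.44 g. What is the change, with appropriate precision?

64.289 g − 5.44 g = 58.849 g.
Addition/subtraction keeps the fewest decimal places: 64.289 → 3 decimal places, 5.44 → 2 decimal places; limit is 2.
Rounded to 2 decimal places: 58.85 g.

58.85 g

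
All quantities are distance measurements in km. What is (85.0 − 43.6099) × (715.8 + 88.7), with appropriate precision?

85.0 − 43.6099 = 41.3901, limited to 1 d.p. → 3 s.f.; 715.8 + 88.7 = 804.5, limited to 1 d.p. → 4 s.f.
Carrying full precision, 41.3901 × 804.5 = 33298.33545; keep min(3, 4) = 3 s.f.
Rounded to 3 significant figures: 3.33 × 10⁴ km².

3.33 × 10⁴ km²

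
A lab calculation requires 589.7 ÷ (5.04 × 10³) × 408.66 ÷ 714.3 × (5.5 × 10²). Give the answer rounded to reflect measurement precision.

37

589.7 ÷ (5.04 × 10³) × 408.66 ÷ 714.3 × (5.5 × 10²) = 36.8166917495…
Multiplication/division keeps the fewest significant figures: 589.7 → 4 s.f., 5.04 × 10³ → 3 s.f., 408.66 → 5 s.f., 714.3 → 4 s.f., 5.5 × 10² → 2 s.f.; limit is 2.
Rounded to 2 significant figures: 37.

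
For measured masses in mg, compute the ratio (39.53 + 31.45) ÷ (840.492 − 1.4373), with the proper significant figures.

0.08460

39.53 + 31.45 = 70.98, limited to 2 d.p. → 4 s.f.; 840.492 − 1.4373 = 839.0547, limited to 3 d.p. → 6 s.f.
Carrying full precision, 70.98 ÷ 839.0547 = 0.0845951998124…; keep min(4, 6) = 4 s.f.
Rounded to 4 significant figures: 0.08460.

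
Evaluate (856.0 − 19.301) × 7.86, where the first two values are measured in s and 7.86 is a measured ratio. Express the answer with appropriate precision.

856.0 s − 19.301 s = 836.699 s; the difference is limited to 1 decimal place (4 s.f.).
Carrying full precision, 836.699 × 7.86 = 6576.45414 s; 7.86 has 3 s.f., so the result keeps min(4, 3) = 3 s.f.
Rounded to 3 significant figures: 6.58 × 10³ s.

6.58 × 10³ s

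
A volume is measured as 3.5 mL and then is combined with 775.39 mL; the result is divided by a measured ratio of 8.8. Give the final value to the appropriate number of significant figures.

89 mL

3.5 mL + 775.39 mL = 778.89 mL; the sum is limited to 1 decimal place (4 s.f.).
Carrying full precision, 778.89 ÷ 8.8 = 88.5102272727… mL; 8.8 has 2 s.f., so the result keeps min(4, 2) = 2 s.f.
Rounded to 2 significant figures: 89 mL.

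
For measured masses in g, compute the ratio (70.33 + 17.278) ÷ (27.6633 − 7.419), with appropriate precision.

4.328

70.33 + 17.278 = 87.608, limited to 2 d.p. → 4 s.f.; 27.6633 − 7.419 = 20.2443, limited to 3 d.p. → 5 s.f.
Carrying full precision, 87.608 ÷ 20.2443 = 4.32753910977…; keep min(4, 5) = 4 s.f.
Rounded to 4 significant figures: 4.328.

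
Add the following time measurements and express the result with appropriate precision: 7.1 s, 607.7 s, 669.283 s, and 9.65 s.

1293.7 s

7.1 s + 607.7 s + 669.283 s + 9.65 s = 1293.733 s.
Addition/subtraction keeps the fewest decimal places: 7.1 → 1 decimal place, 607.7 → 1 decimal place, 669.283 → 3 decimal places, 9.65 → 2 decimal places; limit is 1.
Rounded to 1 decimal place: 1293.7 s.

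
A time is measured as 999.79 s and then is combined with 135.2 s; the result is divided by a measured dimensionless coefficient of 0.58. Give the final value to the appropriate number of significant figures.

999.79 s + 135.2 s = 1134.99 s; the sum is limited to 1 decimal place (5 s.f.).
Carrying full precision, 1134.99 ÷ 0.58 = 1956.87931034… s; 0.58 has 2 s.f., so the result keeps min(5, 2) = 2 s.f.
Rounded to 2 significant figures: 2.0 × 10^3 s.

2.0 × 10^3 s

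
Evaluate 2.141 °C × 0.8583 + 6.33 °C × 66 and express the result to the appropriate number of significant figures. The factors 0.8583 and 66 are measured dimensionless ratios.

4.2 × 10^2 °C

2.141 × 0.8583 = 1.8376203 → 1.838 °C (4 s.f., last digit at the 10^-3 place).
6.33 × 66 = 417.78 → 4.2 × 10^2 °C (2 s.f., last digit at the 10^1 place).
Sum: 419.6176203 °C; keep the coarser place, 10^1.
Result: 4.2 × 10^2 °C.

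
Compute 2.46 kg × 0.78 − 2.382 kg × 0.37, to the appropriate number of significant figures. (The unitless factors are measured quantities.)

2.46 × 0.78 = 1.9188 → 1.9 kg (2 s.f., last digit at the 10^-1 place).
2.382 × 0.37 = 0.88134 → 0.88 kg (2 s.f., last digit at the 10^-2 place).
Difference: 1.03746 kg; keep the coarser place, 10^-1.
Result: 1.0 kg.

1.0 kg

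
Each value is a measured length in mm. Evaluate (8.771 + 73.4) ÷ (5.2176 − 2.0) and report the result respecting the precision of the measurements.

26

8.771 + 73.4 = 82.171, limited to 1 d.p. → 3 s.f.; 5.2176 − 2.0 = 3.2176, limited to 1 d.p. → 2 s.f.
Carrying full precision, 82.171 ÷ 3.2176 = 25.5379786176…; keep min(3, 2) = 2 s.f.
Rounded to 2 significant figures: 26.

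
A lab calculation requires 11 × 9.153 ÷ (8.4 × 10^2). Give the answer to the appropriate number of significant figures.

11 × 9.153 ÷ (8.4 × 10^2) = 0.119860714286…
Multiplication/division keeps the fewest significant figures: 11 → 2 s.f., 9.153 → 4 s.f., 8.4 × 10^2 → 2 s.f.; limit is 2.
Rounded to 2 significant figures: 0.12.

0.12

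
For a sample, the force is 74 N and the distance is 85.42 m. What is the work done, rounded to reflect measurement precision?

6.3 × 10^3 J

work done = 74 N × 85.42 m = 6321.08 J.
74 has 2 significant figures; 85.42 has 4.
Division/multiplication keeps the fewest: 2 significant figures.
Rounded: 6.3 × 10^3 J.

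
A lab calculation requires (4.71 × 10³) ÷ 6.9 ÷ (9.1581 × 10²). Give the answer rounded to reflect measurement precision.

(4.71 × 10³) ÷ 6.9 ÷ (9.1581 × 10²) = 0.745360604986…
Multiplication/division keeps the fewest significant figures: 4.71 × 10³ → 3 s.f., 6.9 → 2 s.f., 9.1581 × 10² → 5 s.f.; limit is 2.
Rounded to 2 significant figures: 0.75.

0.75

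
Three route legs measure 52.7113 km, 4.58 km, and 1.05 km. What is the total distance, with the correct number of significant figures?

58.34 km

52.7113 km + 4.58 km + 1.05 km = 58.3413 km.
Addition/subtraction keeps the fewest decimal places: 52.7113 → 4 decimal places, 4.58 → 2 decimal places, 1.05 → 2 decimal places; limit is 2.
Rounded to 2 decimal places: 58.34 km.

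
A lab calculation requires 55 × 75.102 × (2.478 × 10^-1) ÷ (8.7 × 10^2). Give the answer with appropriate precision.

55 × 75.102 × (2.478 × 10^-1) ÷ (8.7 × 10^2) = 1.17651167586…
Multiplication/division keeps the fewest significant figures: 55 → 2 s.f., 75.102 → 5 s.f., 2.478 × 10^-1 → 4 s.f., 8.7 × 10^2 → 2 s.f.; limit is 2.
Rounded to 2 significant figures: 1.2.

1.2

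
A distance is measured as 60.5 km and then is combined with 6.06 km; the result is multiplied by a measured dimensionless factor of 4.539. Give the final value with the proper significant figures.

302 km

60.5 km + 6.06 km = 66.56 km; the sum is limited to 1 decimal place (3 s.f.).
Carrying full precision, 66.56 × 4.539 = 302.11584 km; 4.539 has 4 s.f., so the result keeps min(3, 4) = 3 s.f.
Rounded to 3 significant figures: 302 km.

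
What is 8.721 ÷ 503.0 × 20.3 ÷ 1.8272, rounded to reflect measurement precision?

8.721 ÷ 503.0 × 20.3 ÷ 1.8272 = 0.192623048922…
Multiplication/division keeps the fewest significant figures: 8.721 → 4 s.f., 503.0 → 4 s.f., 20.3 → 3 s.f., 1.8272 → 5 s.f.; limit is 3.
Rounded to 3 significant figures: 0.193.

0.193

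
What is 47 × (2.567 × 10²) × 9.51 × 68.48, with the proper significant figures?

47 × (2.567 × 10²) × 9.51 × 68.48 = 7857203.38752
Multiplication/division keeps the fewest significant figures: 47 → 2 s.f., 2.567 × 10² → 4 s.f., 9.51 → 3 s.f., 68.48 → 4 s.f.; limit is 2.
Rounded to 2 significant figures: 7.9 × 10⁶.

7.9 × 10⁶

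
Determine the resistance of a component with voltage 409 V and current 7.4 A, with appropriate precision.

55 Ω

resistance = 409 V ÷ 7.4 A = 55.2702702703… Ω.
409 has 3 significant figures; 7.4 has 2.
Division/multiplication keeps the fewest: 2 significant figures.
Rounded: 55 Ω.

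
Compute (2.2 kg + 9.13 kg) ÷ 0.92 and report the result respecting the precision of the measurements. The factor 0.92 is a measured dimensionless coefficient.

2.2 kg + 9.13 kg = 11.33 kg; the sum is limited to 1 decimal place (3 s.f.).
Carrying full precision, 11.33 ÷ 0.92 = 12.3152173913… kg; 0.92 has 2 s.f., so the result keeps min(3, 2) = 2 s.f.
Rounded to 2 significant figures: 12 kg.

12 kg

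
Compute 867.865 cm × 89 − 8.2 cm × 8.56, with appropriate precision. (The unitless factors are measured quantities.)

867.865 × 89 = 77239.985 → 7.7 × 10⁴ cm (2 s.f., last digit at the 10^3 place).
8.2 × 8.56 = 70.192 → 7.0 × 10¹ cm (2 s.f., last digit at the 10^0 place).
Difference: 77169.793 cm; keep the coarser place, 10^3.
Result: 7.7 × 10⁴ cm.

7.7 × 10⁴ cm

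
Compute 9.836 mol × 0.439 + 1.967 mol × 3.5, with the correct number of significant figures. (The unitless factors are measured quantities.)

9.836 × 0.439 = 4.318004 → 4.32 mol (3 s.f., last digit at the 10^-2 place).
1.967 × 3.5 = 6.8845 → 6.9 mol (2 s.f., last digit at the 10^-1 place).
Sum: 11.202504 mol; keep the coarser place, 10^-1.
Result: 11.2 mol.

11.2 mol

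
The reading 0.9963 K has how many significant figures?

0.9963: leading zeros are not significant.

4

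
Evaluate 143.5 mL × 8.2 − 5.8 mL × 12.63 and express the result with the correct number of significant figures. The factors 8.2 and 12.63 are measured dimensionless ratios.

143.5 × 8.2 = 1176.7 → 1.2 × 10³ mL (2 s.f., last digit at the 10^2 place).
5.8 × 12.63 = 73.254 → 73 mL (2 s.f., last digit at the 10^0 place).
Difference: 1103.446 mL; keep the coarser place, 10^2.
Result: 1.1 × 10³ mL.

1.1 × 10³ mL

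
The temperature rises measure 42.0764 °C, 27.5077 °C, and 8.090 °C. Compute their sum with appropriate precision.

77.674 °C

42.0764 °C + 27.5077 °C + 8.090 °C = 77.6741 °C.
Addition/subtraction keeps the fewest decimal places: 42.0764 → 4 decimal places, 27.5077 → 4 decimal places, 8.090 → 3 decimal places; limit is 3.
Rounded to 3 decimal places: 77.674 °C.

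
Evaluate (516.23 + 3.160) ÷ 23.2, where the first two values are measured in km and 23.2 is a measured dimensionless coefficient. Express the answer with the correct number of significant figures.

516.23 km + 3.160 km = 519.390 km; the sum is limited to 2 decimal places (5 s.f.).
Carrying full precision, 519.390 ÷ 23.2 = 22.3875 km; 23.2 has 3 s.f., so the result keeps min(5, 3) = 3 s.f.
Rounded to 3 significant figures: 22.4 km.

22.4 km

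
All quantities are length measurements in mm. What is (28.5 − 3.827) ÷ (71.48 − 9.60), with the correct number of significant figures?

0.399

28.5 − 3.827 = 24.673, limited to 1 d.p. → 3 s.f.; 71.48 − 9.60 = 61.88, limited to 2 d.p. → 4 s.f.
Carrying full precision, 24.673 ÷ 61.88 = 0.398723335488…; keep min(3, 4) = 3 s.f.
Rounded to 3 significant figures: 0.399.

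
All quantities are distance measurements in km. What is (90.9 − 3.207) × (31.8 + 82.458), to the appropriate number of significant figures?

90.9 − 3.207 = 87.693, limited to 1 d.p. → 3 s.f.; 31.8 + 82.458 = 114.258, limited to 1 d.p. → 4 s.f.
Carrying full precision, 87.693 × 114.258 = 10019.626794; keep min(3, 4) = 3 s.f.
Rounded to 3 significant figures: 1.00 × 10^4 km².

1.00 × 10^4 km²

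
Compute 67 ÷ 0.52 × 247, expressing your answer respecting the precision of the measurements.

3.2 × 10⁴

67 ÷ 0.52 × 247 = 31825…
Multiplication/division keeps the fewest significant figures: 67 → 2 s.f., 0.52 → 2 s.f., 247 → 3 s.f.; limit is 2.
Rounded to 2 significant figures: 3.2 × 10⁴.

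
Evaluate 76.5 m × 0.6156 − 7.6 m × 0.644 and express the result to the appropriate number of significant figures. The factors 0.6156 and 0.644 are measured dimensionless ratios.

42.2 m

76.5 × 0.6156 = 47.0934 → 47.1 m (3 s.f., last digit at the 10^-1 place).
7.6 × 0.644 = 4.8944 → 4.9 m (2 s.f., last digit at the 10^-1 place).
Difference: 42.199 m; keep the coarser place, 10^-1.
Result: 42.2 m.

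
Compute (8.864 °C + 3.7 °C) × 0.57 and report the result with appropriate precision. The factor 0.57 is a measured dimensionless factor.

8.864 °C + 3.7 °C = 12.564 °C; the sum is limited to 1 decimal place (3 s.f.).
Carrying full precision, 12.564 × 0.57 = 7.16148 °C; 0.57 has 2 s.f., so the result keeps min(3, 2) = 2 s.f.
Rounded to 2 significant figures: 7.2 °C.

7.2 °C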